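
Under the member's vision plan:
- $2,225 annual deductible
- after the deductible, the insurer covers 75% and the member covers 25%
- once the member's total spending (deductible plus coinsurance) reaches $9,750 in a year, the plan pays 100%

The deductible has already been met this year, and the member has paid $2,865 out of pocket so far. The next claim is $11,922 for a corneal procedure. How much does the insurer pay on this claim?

$8,941.50

With the deductible met, the entire $11,922 is subject to coinsurance.
25% of $11,922 = $2,980.50 falls to the member.
Total out-of-pocket so far would be $2,865 + $2,980.50 = $5,845.50, below the $9,750 cap — no reduction.
The insurer covers the remainder: $11,922 − $2,980.50 = $8,941.50.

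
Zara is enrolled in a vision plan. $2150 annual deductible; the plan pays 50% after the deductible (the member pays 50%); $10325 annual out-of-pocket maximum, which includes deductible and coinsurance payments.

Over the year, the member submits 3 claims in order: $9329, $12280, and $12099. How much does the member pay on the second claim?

$4585.50

#1 ($9329): $2150 to deductible, leaving $7179; member's 50% is $3589.50. Member owes $5739.50 (running OOP $5739.50).
#2 ($12280): 50% coinsurance on $12280 = $6140. OOP would hit $11879.50 > $10325, so the cap limits the member to $10325 − $5739.50 = $4585.50.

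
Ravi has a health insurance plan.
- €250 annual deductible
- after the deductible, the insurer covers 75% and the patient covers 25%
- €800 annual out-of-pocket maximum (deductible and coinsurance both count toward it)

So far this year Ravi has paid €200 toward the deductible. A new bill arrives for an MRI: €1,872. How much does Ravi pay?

€505.50

Deductible still to meet: €250 − €200 = €50.
After the €50 deductible portion, €1,872 − €50 = €1,822 is subject to coinsurance.
Patient's 25% share of €1,822 is €455.50.
Patient responsibility before any cap: €50 + €455.50 = €505.50.
Total out-of-pocket so far would be €200 + €505.50 = €705.50, below the €800 cap — no reduction.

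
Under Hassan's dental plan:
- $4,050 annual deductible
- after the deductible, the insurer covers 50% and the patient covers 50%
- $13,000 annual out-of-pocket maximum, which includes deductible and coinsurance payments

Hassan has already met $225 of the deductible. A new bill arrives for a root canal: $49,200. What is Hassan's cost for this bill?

$12,775

$225 of the $4,050 deductible is already met, leaving $3,825.
After the $3,825 deductible portion, $49,200 − $3,825 = $45,375 is subject to coinsurance.
50% of $45,375 = $22,687.50 falls to the patient.
That puts the patient's cost at $3,825 + $22,687.50 = $26,512.50 before any cap.
Year-to-date out-of-pocket would reach $225 + $26,512.50 = $26,737.50, above the $13,000 maximum, so the patient pays only $13,000 − $225 = $12,775.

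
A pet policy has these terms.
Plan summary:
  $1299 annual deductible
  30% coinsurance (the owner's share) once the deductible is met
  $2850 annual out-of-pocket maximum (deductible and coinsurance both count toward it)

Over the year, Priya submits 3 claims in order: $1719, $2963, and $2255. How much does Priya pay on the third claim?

$536.10

#1 ($1719): deductible takes $1299, $420 remains; 30% of $420 = $126. Owner pays $1425; OOP now $1425.
#2 ($2963): deductible already satisfied, so owner's share is 30% × $2963 = $888.90. Owner owes $888.90 (running OOP $2313.90).
#3 ($2255): deductible already satisfied, so owner's share is 30% × $2255 = $676.50. Adding that to $2313.90 gives $2990.40, past the $2850 cap; owner pays only $2850 − $2313.90 = $536.10.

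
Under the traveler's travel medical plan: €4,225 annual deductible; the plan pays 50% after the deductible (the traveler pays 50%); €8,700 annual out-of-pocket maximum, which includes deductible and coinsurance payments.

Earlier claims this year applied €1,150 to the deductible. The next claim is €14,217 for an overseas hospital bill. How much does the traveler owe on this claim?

€7,550

€1,150 of the €4,225 deductible is already met, leaving €3,075.
That leaves €14,217 − €3,075 = €11,142 for coinsurance.
50% of €11,142 = €5,571 falls to the traveler.
So the traveler owes €3,075 + €5,571 = €8,646 before any cap.
Year-to-date out-of-pocket would reach €1,150 + €8,646 = €9,796, above the €8,700 maximum, so the traveler pays only €8,700 − €1,150 = €7,550.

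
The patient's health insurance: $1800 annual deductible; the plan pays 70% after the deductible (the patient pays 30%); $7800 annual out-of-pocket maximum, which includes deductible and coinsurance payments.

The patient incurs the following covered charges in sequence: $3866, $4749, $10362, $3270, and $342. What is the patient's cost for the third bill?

$3108.60

Bill 1, $3866: $1800 finishes the deductible; $2066 goes to coinsurance; 30% of $2066 = $619.80. Patient pays $2419.80; OOP now $2419.80.
Bill 2, $4749: deductible already satisfied, so patient's share is 30% × $4749 = $1424.70. Patient owes $1424.70 (running OOP $3844.50).
Bill 3, $10362: deductible already satisfied, so patient's share is 30% × $10362 = $3108.60. Cost to patient: $3108.60. OOP to date $6953.10.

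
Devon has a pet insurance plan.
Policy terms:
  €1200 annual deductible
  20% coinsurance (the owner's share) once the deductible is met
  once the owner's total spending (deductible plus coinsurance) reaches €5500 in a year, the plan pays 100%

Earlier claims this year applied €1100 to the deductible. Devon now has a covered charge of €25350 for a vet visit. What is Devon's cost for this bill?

€4400

Deductible still to meet: €1200 − €1100 = €100.
The remaining €25250 (= €25350 − €100) moves to coinsurance.
20% of €25250 = €5050 falls to the owner.
So the owner owes €100 + €5050 = €5150 before any cap.
That would bring total out-of-pocket to €6250, past the €5500 cap. The owner is capped at €5500 − €1100 = €4400 on this claim.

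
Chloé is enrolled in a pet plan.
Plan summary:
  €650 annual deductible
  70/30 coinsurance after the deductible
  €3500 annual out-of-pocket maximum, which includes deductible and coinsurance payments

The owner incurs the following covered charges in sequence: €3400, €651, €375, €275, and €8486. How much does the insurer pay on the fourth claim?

€192.50

Claim 1 — €3400: €650 to deductible, leaving €2750; owner's 30% is €825. Owner owes €1475 (running OOP €1475). Insurer: €3400 − €1475 = €1925.
Claim 2 — €651: deductible already satisfied, so owner's share is 30% × €651 = €195.30. Cost to owner: €195.30. OOP to date €1670.30. Insurer: €651 − €195.30 = €455.70.
Claim 3 — €375: 30% coinsurance on €375 = €112.50. Cost to owner: €112.50. OOP to date €1782.80. Insurer: €375 − €112.50 = €262.50.
Claim 4 — €275: deductible already satisfied, so owner's share is 30% × €275 = €82.50. Cost to owner: €82.50. OOP to date €1865.30. Insurer: €275 − €82.50 = €192.50.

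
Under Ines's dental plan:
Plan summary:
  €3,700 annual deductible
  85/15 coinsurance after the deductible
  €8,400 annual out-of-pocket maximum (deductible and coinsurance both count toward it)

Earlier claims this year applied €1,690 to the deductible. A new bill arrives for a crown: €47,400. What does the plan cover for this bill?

€1,690 of the €3,700 deductible is already met, leaving €2,010.
The remaining €45,390 (= €47,400 − €2,010) moves to coinsurance.
Coinsurance: €45,390 × 15% = €6,808.50.
That puts the patient's cost at €2,010 + €6,808.50 = €8,818.50 before any cap.
That would bring total out-of-pocket to €10,508.50, past the €8,400 cap. The patient is capped at €8,400 − €1,690 = €6,710 on this claim.
The plan picks up €47,400 − €6,710 = €40,690.

€40,690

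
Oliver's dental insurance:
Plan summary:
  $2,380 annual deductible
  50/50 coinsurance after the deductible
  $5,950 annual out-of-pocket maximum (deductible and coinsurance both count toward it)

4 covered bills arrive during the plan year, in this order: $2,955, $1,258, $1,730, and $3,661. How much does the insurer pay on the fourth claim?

$1,872.50

Claim 1 ($2,955): deductible takes $2,380, $575 remains; coinsurance $575 × 50% = $287.50. Cost to patient: $2,667.50. OOP to date $2,667.50. Plan pays $2,955 − $2,667.50 = $287.50.
Claim 2 ($1,258): deductible met; 50% of $1,258 = $629. Patient owes $629 (running OOP $3,296.50). Plan pays $1,258 − $629 = $629.
Claim 3 ($1,730): 50% coinsurance on $1,730 = $865. Patient pays $865; OOP now $4,161.50. Insurer: $1,730 − $865 = $865.
Claim 4 ($3,661): 50% coinsurance on $3,661 = $1,830.50. Adding that to $4,161.50 gives $5,992, past the $5,950 cap; patient pays only $5,950 − $4,161.50 = $1,788.50. Insurer: $3,661 − $1,788.50 = $1,872.50.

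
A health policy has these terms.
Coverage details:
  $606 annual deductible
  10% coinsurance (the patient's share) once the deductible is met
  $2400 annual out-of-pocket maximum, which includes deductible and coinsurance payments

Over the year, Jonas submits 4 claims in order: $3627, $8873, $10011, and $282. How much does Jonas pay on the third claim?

$604.60

Claim 1 — $3627: deductible takes $606, $3021 remains; coinsurance $3021 × 10% = $302.10. Cost to patient: $908.10. OOP to date $908.10.
Claim 2 — $8873: 10% coinsurance on $8873 = $887.30. Patient pays $887.30; OOP now $1795.40.
Claim 3 — $10011: deductible met; 10% of $10011 = $1001.10. OOP would hit $2796.50 > $2400, so the cap limits the patient to $2400 − $1795.40 = $604.60.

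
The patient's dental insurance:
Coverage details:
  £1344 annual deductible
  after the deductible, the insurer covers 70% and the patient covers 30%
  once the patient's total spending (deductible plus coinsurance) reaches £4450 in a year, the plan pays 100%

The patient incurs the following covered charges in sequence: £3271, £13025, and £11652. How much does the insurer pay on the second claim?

£10497.10

Bill 1, £3271: £1344 to deductible, leaving £1927; coinsurance £1927 × 30% = £578.10. Cost to patient: £1922.10. OOP to date £1922.10. Insurer: £3271 − £1922.10 = £1348.90.
Bill 2, £13025: deductible already satisfied, so patient's share is 30% × £13025 = £3907.50. OOP would hit £5829.60 > £4450, so the cap limits the patient to £4450 − £1922.10 = £2527.90. Plan pays £13025 − £2527.90 = £10497.10.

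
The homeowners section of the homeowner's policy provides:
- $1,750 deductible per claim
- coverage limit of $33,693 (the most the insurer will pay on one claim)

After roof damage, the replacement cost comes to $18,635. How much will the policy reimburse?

$16,885

Less the $1,750 deductible: $18,635 − $1,750 = $16,885.
$16,885 ≤ $33,693, so the limit doesn't bind; insurer pays $16,885.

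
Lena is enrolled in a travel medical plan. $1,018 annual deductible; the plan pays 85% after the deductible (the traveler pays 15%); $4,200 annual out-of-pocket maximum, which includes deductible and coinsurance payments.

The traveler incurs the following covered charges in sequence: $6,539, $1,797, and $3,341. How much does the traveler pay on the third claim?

Claim 1 — $6,539: $1,018 finishes the deductible; $5,521 goes to coinsurance; coinsurance $5,521 × 15% = $828.15. Traveler owes $1,846.15 (running OOP $1,846.15).
Claim 2 — $1,797: deductible met; 15% of $1,797 = $269.55. Traveler pays $269.55; OOP now $2,115.70.
Claim 3 — $3,341: deductible met; 15% of $3,341 = $501.15. Traveler pays $501.15; OOP now $2,616.85.

$501.15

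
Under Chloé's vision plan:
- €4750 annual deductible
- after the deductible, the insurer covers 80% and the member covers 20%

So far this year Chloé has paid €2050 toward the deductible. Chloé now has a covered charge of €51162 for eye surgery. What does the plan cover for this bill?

€38769.60

€2050 of the €4750 deductible is already met, leaving €2700.
The remaining €48462 (= €51162 − €2700) moves to coinsurance.
Member's 20% share of €48462 is €9692.40.
That puts the member's cost at €2700 + €9692.40 = €12392.40.
The plan picks up €51162 − €12392.40 = €38769.60.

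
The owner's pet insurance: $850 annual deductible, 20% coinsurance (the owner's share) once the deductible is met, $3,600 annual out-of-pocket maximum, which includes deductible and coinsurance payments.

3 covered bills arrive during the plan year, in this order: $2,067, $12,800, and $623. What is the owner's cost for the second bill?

Bill 1, $2,067: $850 to deductible, leaving $1,217; 20% of $1,217 = $243.40. Owner pays $1,093.40; OOP now $1,093.40.
Bill 2, $12,800: deductible met; 20% of $12,800 = $2,560. That would push OOP to $3,653.40, over the $3,600 cap, so owner pays $3,600 − $1,093.40 = $2,506.60.

$2,506.60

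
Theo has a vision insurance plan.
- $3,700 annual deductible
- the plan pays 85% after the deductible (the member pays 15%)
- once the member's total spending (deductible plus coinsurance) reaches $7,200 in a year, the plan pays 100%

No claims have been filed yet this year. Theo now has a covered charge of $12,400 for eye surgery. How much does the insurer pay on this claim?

Deductible not yet touched, so the first $3,700 of the bill goes to the deductible.
After the $3,700 deductible portion, $12,400 − $3,700 = $8,700 is subject to coinsurance.
Member's 15% share of $8,700 is $1,305.
So the member owes $3,700 + $1,305 = $5,005 before any cap.
Total out-of-pocket so far would be $0 + $5,005 = $5,005, below the $7,200 cap — no reduction.
The plan picks up $12,400 − $5,005 = $7,395.

$7,395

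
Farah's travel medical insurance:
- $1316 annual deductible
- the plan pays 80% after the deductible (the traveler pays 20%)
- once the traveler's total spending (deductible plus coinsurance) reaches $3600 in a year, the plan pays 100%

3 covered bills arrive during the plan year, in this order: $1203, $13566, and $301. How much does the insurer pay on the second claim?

$11169

Claim 1 ($1203): entire amount goes to the deductible. Traveler owes $1203 (running OOP $1203). Insurer: $1203 − $1203 = $0.
Claim 2 ($13566): $113 to deductible, leaving $13453; coinsurance $13453 × 20% = $2690.60. Deductible plus coinsurance: $113 + $2690.60 = $2803.60. That would push OOP to $4006.60, over the $3600 cap, so traveler pays $3600 − $1203 = $2397. Insurer: $13566 − $2397 = $11169.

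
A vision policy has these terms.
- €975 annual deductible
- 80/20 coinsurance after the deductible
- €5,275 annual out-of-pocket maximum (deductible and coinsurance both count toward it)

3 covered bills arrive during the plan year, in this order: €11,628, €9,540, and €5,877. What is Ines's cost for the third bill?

Bill 1, €11,628: deductible takes €975, €10,653 remains; coinsurance €10,653 × 20% = €2,130.60. Member pays €3,105.60; OOP now €3,105.60.
Bill 2, €9,540: deductible already satisfied, so member's share is 20% × €9,540 = €1,908. Member owes €1,908 (running OOP €5,013.60).
Bill 3, €5,877: 20% coinsurance on €5,877 = €1,175.40. OOP would hit €6,189 > €5,275, so the cap limits the member to €5,275 − €5,013.60 = €261.40.

€261.40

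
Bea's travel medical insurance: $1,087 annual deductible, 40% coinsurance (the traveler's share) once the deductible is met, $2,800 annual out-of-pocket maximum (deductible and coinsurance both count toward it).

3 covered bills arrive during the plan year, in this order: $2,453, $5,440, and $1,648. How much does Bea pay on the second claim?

Claim 1 — $2,453: deductible takes $1,087, $1,366 remains; coinsurance $1,366 × 40% = $546.40. Cost to traveler: $1,633.40. OOP to date $1,633.40.
Claim 2 — $5,440: deductible already satisfied, so traveler's share is 40% × $5,440 = $2,176. That would push OOP to $3,809.40, over the $2,800 cap, so traveler pays $2,800 − $1,633.40 = $1,166.60.

$1,166.60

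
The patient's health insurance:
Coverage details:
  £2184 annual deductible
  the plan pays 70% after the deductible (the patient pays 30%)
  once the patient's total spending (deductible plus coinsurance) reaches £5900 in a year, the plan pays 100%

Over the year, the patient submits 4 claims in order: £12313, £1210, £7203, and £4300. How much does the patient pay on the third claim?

£314.30

Claim 1 — £12313: £2184 to deductible, leaving £10129; 30% of £10129 = £3038.70. Patient pays £5222.70; OOP now £5222.70.
Claim 2 — £1210: 30% coinsurance on £1210 = £363. Patient owes £363 (running OOP £5585.70).
Claim 3 — £7203: deductible already satisfied, so patient's share is 30% × £7203 = £2160.90. That would push OOP to £7746.60, over the £5900 cap, so patient pays £5900 − £5585.70 = £314.30.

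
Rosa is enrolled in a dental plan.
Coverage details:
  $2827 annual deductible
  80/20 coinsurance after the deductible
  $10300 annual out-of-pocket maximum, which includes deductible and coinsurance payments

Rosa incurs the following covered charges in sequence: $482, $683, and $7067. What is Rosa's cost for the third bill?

$2743

Claim 1 — $482: all of it applies to the deductible. Patient pays $482; OOP now $482.
Claim 2 — $683: fully absorbed by the deductible. Patient owes $683 (running OOP $1165).
Claim 3 — $7067: $1662 to deductible, leaving $5405; coinsurance $5405 × 20% = $1081. Patient owes $2743 (running OOP $3908).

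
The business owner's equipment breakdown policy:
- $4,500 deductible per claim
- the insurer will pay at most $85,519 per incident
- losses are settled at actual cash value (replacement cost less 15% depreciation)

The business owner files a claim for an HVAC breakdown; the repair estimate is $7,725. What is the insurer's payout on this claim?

At 15% depreciation, ACV = $7,725 − $1,158.75 = $6,566.25.
After the deductible, $6,566.25 − $4,500 = $2,066.25 remains.
That's under the $85,519 cap, so the insurer reimburses the full $2,066.25.

$2,066.25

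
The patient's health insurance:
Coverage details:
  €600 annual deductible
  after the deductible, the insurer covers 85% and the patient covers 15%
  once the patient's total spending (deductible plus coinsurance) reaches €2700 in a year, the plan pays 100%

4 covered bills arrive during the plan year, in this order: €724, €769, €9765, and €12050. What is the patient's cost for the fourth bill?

Bill 1, €724: deductible takes €600, €124 remains; coinsurance €124 × 15% = €18.60. Patient pays €618.60; OOP now €618.60.
Bill 2, €769: deductible already satisfied, so patient's share is 15% × €769 = €115.35. Cost to patient: €115.35. OOP to date €733.95.
Bill 3, €9765: 15% coinsurance on €9765 = €1464.75. Patient pays €1464.75; OOP now €2198.70.
Bill 4, €12050: deductible met; 15% of €12050 = €1807.50. Adding that to €2198.70 gives €4006.20, past the €2700 cap; patient pays only €2700 − €2198.70 = €501.30.

€501.30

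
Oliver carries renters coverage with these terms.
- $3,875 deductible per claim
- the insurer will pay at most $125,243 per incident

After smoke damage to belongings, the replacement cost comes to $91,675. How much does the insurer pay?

Less the $3,875 deductible: $91,675 − $3,875 = $87,800.
$87,800 is within the $125,243 limit, so the insurer pays $87,800.

$87,800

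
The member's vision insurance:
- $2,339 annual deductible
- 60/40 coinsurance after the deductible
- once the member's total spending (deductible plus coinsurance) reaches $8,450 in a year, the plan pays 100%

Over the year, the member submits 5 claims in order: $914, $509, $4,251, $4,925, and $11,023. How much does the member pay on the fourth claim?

$1,970

Claim 1 ($914): entire amount goes to the deductible. Member pays $914; OOP now $914.
Claim 2 ($509): fully absorbed by the deductible. Member owes $509 (running OOP $1,423).
Claim 3 ($4,251): $916 to deductible, leaving $3,335; member's 40% is $1,334. Member owes $2,250 (running OOP $3,673).
Claim 4 ($4,925): deductible met; 40% of $4,925 = $1,970. Cost to member: $1,970. OOP to date $5,643.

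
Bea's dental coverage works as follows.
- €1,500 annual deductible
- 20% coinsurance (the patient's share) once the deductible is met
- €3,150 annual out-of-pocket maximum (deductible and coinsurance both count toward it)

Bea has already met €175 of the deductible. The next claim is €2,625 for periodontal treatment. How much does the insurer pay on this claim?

€1,040

Remaining deductible: €1,500 − €175 = €1,325.
After the €1,325 deductible portion, €2,625 − €1,325 = €1,300 is subject to coinsurance.
Coinsurance: €1,300 × 20% = €260.
Patient responsibility before any cap: €1,325 + €260 = €1,585.
Year-to-date out-of-pocket becomes €175 + €1,585 = €1,760, still under the €3,150 maximum, so no cap applies.
The insurer covers the remainder: €2,625 − €1,585 = €1,040.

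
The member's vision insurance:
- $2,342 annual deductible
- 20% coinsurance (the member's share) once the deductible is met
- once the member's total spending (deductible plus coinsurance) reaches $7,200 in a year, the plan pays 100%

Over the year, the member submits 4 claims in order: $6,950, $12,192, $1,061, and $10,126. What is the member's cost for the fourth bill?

$1,285.80

Claim 1 — $6,950: deductible takes $2,342, $4,608 remains; coinsurance $4,608 × 20% = $921.60. Cost to member: $3,263.60. OOP to date $3,263.60.
Claim 2 — $12,192: 20% coinsurance on $12,192 = $2,438.40. Member pays $2,438.40; OOP now $5,702.
Claim 3 — $1,061: 20% coinsurance on $1,061 = $212.20. Member pays $212.20; OOP now $5,914.20.
Claim 4 — $10,126: deductible already satisfied, so member's share is 20% × $10,126 = $2,025.20. That would push OOP to $7,939.40, over the $7,200 cap, so member pays $7,200 − $5,914.20 = $1,285.80.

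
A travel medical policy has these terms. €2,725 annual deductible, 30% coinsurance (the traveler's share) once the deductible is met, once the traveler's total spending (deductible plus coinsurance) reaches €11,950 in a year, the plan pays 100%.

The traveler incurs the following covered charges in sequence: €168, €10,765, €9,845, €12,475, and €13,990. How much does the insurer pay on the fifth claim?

#1 (€168): all of it applies to the deductible. Cost to traveler: €168. OOP to date €168. Insurer: €168 − €168 = €0.
#2 (€10,765): deductible takes €2,557, €8,208 remains; 30% of €8,208 = €2,462.40. Traveler owes €5,019.40 (running OOP €5,187.40). Plan pays €10,765 − €5,019.40 = €5,745.60.
#3 (€9,845): 30% coinsurance on €9,845 = €2,953.50. Traveler owes €2,953.50 (running OOP €8,140.90). Plan pays €9,845 − €2,953.50 = €6,891.50.
#4 (€12,475): 30% coinsurance on €12,475 = €3,742.50. Traveler owes €3,742.50 (running OOP €11,883.40). Insurer: €12,475 − €3,742.50 = €8,732.50.
#5 (€13,990): 30% coinsurance on €13,990 = €4,197. Adding that to €11,883.40 gives €16,080.40, past the €11,950 cap; traveler pays only €11,950 − €11,883.40 = €66.60. Plan pays €13,990 − €66.60 = €13,923.40.

€13,923.40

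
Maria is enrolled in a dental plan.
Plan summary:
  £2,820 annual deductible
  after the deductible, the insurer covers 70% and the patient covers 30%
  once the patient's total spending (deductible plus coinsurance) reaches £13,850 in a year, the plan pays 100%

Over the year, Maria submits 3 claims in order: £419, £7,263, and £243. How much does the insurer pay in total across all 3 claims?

#1 (£419): fully absorbed by the deductible. Patient owes £419 (running OOP £419). Insurer: £419 − £419 = £0.
#2 (£7,263): deductible takes £2,401, £4,862 remains; patient's 30% is £1,458.60. Cost to patient: £3,859.60. OOP to date £4,278.60. Insurer: £7,263 − £3,859.60 = £3,403.40.
#3 (£243): 30% coinsurance on £243 = £72.90. Cost to patient: £72.90. OOP to date £4,351.50. Plan pays £243 − £72.90 = £170.10.
Insurer total: £0 + £3,403.40 + £170.10 = £3,573.50.

£3,573.50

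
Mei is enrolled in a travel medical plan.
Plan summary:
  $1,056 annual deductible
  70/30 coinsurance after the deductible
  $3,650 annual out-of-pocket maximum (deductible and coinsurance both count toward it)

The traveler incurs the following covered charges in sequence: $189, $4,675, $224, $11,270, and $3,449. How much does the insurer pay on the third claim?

$156.80

Claim 1 — $189: all of it applies to the deductible. Traveler pays $189; OOP now $189. Plan pays $189 − $189 = $0.
Claim 2 — $4,675: $867 to deductible, leaving $3,808; 30% of $3,808 = $1,142.40. Cost to traveler: $2,009.40. OOP to date $2,198.40. Insurer: $4,675 − $2,009.40 = $2,665.60.
Claim 3 — $224: 30% coinsurance on $224 = $67.20. Traveler owes $67.20 (running OOP $2,265.60). Plan pays $224 − $67.20 = $156.80.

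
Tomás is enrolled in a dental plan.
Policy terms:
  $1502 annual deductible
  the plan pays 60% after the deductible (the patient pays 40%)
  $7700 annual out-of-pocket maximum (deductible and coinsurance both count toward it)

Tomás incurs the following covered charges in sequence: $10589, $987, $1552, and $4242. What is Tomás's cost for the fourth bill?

Claim 1 — $10589: deductible takes $1502, $9087 remains; coinsurance $9087 × 40% = $3634.80. Patient pays $5136.80; OOP now $5136.80.
Claim 2 — $987: deductible met; 40% of $987 = $394.80. Patient owes $394.80 (running OOP $5531.60).
Claim 3 — $1552: 40% coinsurance on $1552 = $620.80. Patient pays $620.80; OOP now $6152.40.
Claim 4 — $4242: 40% coinsurance on $4242 = $1696.80. OOP would hit $7849.20 > $7700, so the cap limits the patient to $7700 − $6152.40 = $1547.60.

$1547.60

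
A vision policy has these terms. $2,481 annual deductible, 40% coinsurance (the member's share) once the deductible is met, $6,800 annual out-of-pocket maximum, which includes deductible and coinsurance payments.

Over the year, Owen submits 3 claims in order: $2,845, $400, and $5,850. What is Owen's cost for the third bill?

Claim 1 ($2,845): $2,481 finishes the deductible; $364 goes to coinsurance; member's 40% is $145.60. Member owes $2,626.60 (running OOP $2,626.60).
Claim 2 ($400): deductible met; 40% of $400 = $160. Member owes $160 (running OOP $2,786.60).
Claim 3 ($5,850): deductible already satisfied, so member's share is 40% × $5,850 = $2,340. Cost to member: $2,340. OOP to date $5,126.60.

$2,340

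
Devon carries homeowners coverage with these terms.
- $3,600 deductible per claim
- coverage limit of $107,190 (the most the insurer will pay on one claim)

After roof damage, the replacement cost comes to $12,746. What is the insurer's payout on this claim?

$9,146

Less the $3,600 deductible: $12,746 − $3,600 = $9,146.
That's under the $107,190 cap, so the insurer reimburses the full $9,146.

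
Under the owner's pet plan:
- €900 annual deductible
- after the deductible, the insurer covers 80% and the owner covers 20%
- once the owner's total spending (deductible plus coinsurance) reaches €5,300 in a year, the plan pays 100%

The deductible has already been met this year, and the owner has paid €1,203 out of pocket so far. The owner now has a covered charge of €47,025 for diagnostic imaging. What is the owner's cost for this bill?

The deductible is already satisfied, so the full bill goes to coinsurance.
20% of €47,025 = €9,405 falls to the owner.
Adding €9,405 to the €1,203 already spent would give €10,608, which exceeds the €5,300 cap; the owner pays just €5,300 − €1,203 = €4,097.

€4,097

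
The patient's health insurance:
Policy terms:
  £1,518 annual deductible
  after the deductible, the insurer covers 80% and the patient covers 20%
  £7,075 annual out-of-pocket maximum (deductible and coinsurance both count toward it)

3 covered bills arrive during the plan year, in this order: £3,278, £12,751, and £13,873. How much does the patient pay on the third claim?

£2,654.80

Claim 1 — £3,278: £1,518 to deductible, leaving £1,760; patient's 20% is £352. Cost to patient: £1,870. OOP to date £1,870.
Claim 2 — £12,751: deductible met; 20% of £12,751 = £2,550.20. Cost to patient: £2,550.20. OOP to date £4,420.20.
Claim 3 — £13,873: deductible met; 20% of £13,873 = £2,774.60. That would push OOP to £7,194.80, over the £7,075 cap, so patient pays £7,075 − £4,420.20 = £2,654.80.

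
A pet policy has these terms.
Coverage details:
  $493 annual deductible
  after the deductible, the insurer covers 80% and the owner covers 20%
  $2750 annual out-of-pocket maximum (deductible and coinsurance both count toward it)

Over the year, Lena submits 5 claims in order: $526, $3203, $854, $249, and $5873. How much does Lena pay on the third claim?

$170.80

#1 ($526): deductible takes $493, $33 remains; owner's 20% is $6.60. Owner owes $499.60 (running OOP $499.60).
#2 ($3203): 20% coinsurance on $3203 = $640.60. Cost to owner: $640.60. OOP to date $1140.20.
#3 ($854): 20% coinsurance on $854 = $170.80. Owner owes $170.80 (running OOP $1311).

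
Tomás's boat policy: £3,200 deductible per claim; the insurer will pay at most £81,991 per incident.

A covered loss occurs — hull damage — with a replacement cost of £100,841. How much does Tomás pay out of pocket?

After the deductible, £100,841 − £3,200 = £97,641 remains.
The £81,991 per-incident cap binds; insurer pays £81,991.
Out of pocket: £100,841 − £81,991 = £18,850.

£18,850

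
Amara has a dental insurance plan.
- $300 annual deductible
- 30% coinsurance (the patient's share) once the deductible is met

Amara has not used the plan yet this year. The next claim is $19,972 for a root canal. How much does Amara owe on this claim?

Nothing has been paid toward the $300 deductible, so the first $300 of this charge is applied there.
The remaining $19,672 (= $19,972 − $300) moves to coinsurance.
Patient's 30% share of $19,672 is $5,901.60.
Patient responsibility: $300 + $5,901.60 = $6,201.60.

$6,201.60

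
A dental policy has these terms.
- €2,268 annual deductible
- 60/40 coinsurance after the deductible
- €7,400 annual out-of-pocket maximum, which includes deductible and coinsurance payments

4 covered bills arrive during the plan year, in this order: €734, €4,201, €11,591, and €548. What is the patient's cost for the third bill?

€4,065.20

#1 (€734): entire amount goes to the deductible. Cost to patient: €734. OOP to date €734.
#2 (€4,201): deductible takes €1,534, €2,667 remains; coinsurance €2,667 × 40% = €1,066.80. Patient pays €2,600.80; OOP now €3,334.80.
#3 (€11,591): deductible already satisfied, so patient's share is 40% × €11,591 = €4,636.40. That would push OOP to €7,971.20, over the €7,400 cap, so patient pays €7,400 − €3,334.80 = €4,065.20.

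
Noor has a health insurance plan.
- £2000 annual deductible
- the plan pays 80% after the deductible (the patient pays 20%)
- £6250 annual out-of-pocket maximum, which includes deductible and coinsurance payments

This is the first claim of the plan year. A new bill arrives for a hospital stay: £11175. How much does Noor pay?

£3835

The full £2000 deductible is still open; £2000 of this bill applies to it.
The remaining £9175 (= £11175 − £2000) moves to coinsurance.
20% of £9175 = £1835 falls to the patient.
So the patient owes £2000 + £1835 = £3835 before any cap.
Total out-of-pocket so far would be £0 + £3835 = £3835, below the £6250 cap — no reduction.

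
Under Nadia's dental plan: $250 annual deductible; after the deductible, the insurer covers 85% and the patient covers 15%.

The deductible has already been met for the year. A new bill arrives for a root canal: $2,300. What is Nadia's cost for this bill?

$345

With the deductible met, the entire $2,300 is subject to coinsurance.
Coinsurance: $2,300 × 15% = $345.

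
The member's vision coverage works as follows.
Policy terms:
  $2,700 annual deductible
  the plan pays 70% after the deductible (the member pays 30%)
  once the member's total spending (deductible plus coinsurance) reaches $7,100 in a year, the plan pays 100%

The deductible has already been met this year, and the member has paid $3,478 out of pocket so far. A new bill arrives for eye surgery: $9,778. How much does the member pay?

The deductible is already satisfied, so the full bill goes to coinsurance.
Member's 30% share of $9,778 is $2,933.40.
Year-to-date out-of-pocket becomes $3,478 + $2,933.40 = $6,411.40, still under the $7,100 maximum, so no cap applies.

$2,933.40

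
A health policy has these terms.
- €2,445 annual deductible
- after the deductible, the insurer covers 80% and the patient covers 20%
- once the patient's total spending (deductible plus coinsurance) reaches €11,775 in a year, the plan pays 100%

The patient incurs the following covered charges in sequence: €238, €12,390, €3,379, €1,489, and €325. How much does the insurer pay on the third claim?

€2,703.20

Bill 1, €238: all of it applies to the deductible. Patient pays €238; OOP now €238. Plan pays €238 − €238 = €0.
Bill 2, €12,390: €2,207 to deductible, leaving €10,183; patient's 20% is €2,036.60. Patient owes €4,243.60 (running OOP €4,481.60). Insurer: €12,390 − €4,243.60 = €8,146.40.
Bill 3, €3,379: deductible already satisfied, so patient's share is 20% × €3,379 = €675.80. Patient pays €675.80; OOP now €5,157.40. Plan pays €3,379 − €675.80 = €2,703.20.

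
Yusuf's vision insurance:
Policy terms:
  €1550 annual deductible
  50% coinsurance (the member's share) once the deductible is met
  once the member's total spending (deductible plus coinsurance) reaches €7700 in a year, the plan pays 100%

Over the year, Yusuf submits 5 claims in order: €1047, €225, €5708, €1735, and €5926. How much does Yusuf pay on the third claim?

€2993

Claim 1 — €1047: fully absorbed by the deductible. Member pays €1047; OOP now €1047.
Claim 2 — €225: entire amount goes to the deductible. Member owes €225 (running OOP €1272).
Claim 3 — €5708: €278 finishes the deductible; €5430 goes to coinsurance; coinsurance €5430 × 50% = €2715. Member owes €2993 (running OOP €4265).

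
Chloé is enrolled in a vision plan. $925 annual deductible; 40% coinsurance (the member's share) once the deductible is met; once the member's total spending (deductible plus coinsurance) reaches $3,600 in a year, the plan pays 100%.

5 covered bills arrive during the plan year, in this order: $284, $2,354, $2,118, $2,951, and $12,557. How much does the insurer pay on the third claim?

$1,270.80

Bill 1, $284: entire amount goes to the deductible. Cost to member: $284. OOP to date $284. Plan pays $284 − $284 = $0.
Bill 2, $2,354: $641 finishes the deductible; $1,713 goes to coinsurance; 40% of $1,713 = $685.20. Member owes $1,326.20 (running OOP $1,610.20). Plan pays $2,354 − $1,326.20 = $1,027.80.
Bill 3, $2,118: deductible already satisfied, so member's share is 40% × $2,118 = $847.20. Member owes $847.20 (running OOP $2,457.40). Plan pays $2,118 − $847.20 = $1,270.80.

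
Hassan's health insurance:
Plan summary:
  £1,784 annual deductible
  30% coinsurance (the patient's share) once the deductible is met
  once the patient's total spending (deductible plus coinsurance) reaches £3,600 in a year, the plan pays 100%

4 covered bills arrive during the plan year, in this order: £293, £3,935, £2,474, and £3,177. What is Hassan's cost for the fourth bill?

Claim 1 (£293): fully absorbed by the deductible. Patient pays £293; OOP now £293.
Claim 2 (£3,935): deductible takes £1,491, £2,444 remains; coinsurance £2,444 × 30% = £733.20. Patient owes £2,224.20 (running OOP £2,517.20).
Claim 3 (£2,474): deductible met; 30% of £2,474 = £742.20. Cost to patient: £742.20. OOP to date £3,259.40.
Claim 4 (£3,177): deductible already satisfied, so patient's share is 30% × £3,177 = £953.10. OOP would hit £4,212.50 > £3,600, so the cap limits the patient to £3,600 − £3,259.40 = £340.60.

£340.60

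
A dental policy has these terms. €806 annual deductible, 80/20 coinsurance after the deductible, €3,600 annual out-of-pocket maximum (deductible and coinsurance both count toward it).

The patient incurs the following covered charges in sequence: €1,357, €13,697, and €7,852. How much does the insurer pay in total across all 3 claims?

#1 (€1,357): €806 finishes the deductible; €551 goes to coinsurance; 20% of €551 = €110.20. Patient owes €916.20 (running OOP €916.20). Insurer: €1,357 − €916.20 = €440.80.
#2 (€13,697): deductible already satisfied, so patient's share is 20% × €13,697 = €2,739.40. Adding that to €916.20 gives €3,655.60, past the €3,600 cap; patient pays only €3,600 − €916.20 = €2,683.80. Insurer: €13,697 − €2,683.80 = €11,013.20.
#3 (€7,852): deductible met; 20% of €7,852 = €1,570.40. Adding that to €3,600 gives €5,170.40, past the €3,600 cap; patient pays only €3,600 − €3,600 = €0. Insurer: €7,852 − €0 = €7,852.
Insurer total = bills − patient's total = €22,906 − €3,600 = €19,306.

€19,306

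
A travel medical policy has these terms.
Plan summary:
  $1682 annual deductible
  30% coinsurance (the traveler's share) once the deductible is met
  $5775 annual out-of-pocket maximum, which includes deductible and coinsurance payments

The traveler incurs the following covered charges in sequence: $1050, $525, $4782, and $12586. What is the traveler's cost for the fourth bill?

$2690.50

#1 ($1050): fully absorbed by the deductible. Cost to traveler: $1050. OOP to date $1050.
#2 ($525): entire amount goes to the deductible. Traveler owes $525 (running OOP $1575).
#3 ($4782): deductible takes $107, $4675 remains; coinsurance $4675 × 30% = $1402.50. Cost to traveler: $1509.50. OOP to date $3084.50.
#4 ($12586): deductible already satisfied, so traveler's share is 30% × $12586 = $3775.80. That would push OOP to $6860.30, over the $5775 cap, so traveler pays $5775 − $3084.50 = $2690.50.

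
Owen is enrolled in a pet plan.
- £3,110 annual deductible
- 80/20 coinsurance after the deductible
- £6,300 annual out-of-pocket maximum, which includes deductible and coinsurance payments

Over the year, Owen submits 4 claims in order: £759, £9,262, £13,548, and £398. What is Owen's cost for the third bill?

#1 (£759): all of it applies to the deductible. Owner pays £759; OOP now £759.
#2 (£9,262): deductible takes £2,351, £6,911 remains; coinsurance £6,911 × 20% = £1,382.20. Owner owes £3,733.20 (running OOP £4,492.20).
#3 (£13,548): deductible met; 20% of £13,548 = £2,709.60. That would push OOP to £7,201.80, over the £6,300 cap, so owner pays £6,300 − £4,492.20 = £1,807.80.

£1,807.80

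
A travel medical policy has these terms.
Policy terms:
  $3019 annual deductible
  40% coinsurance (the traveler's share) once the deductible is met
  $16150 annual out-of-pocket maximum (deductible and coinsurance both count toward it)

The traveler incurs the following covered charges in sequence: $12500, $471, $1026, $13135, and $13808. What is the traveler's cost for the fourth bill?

$5254

Bill 1, $12500: $3019 to deductible, leaving $9481; coinsurance $9481 × 40% = $3792.40. Traveler owes $6811.40 (running OOP $6811.40).
Bill 2, $471: 40% coinsurance on $471 = $188.40. Cost to traveler: $188.40. OOP to date $6999.80.
Bill 3, $1026: deductible already satisfied, so traveler's share is 40% × $1026 = $410.40. Traveler owes $410.40 (running OOP $7410.20).
Bill 4, $13135: 40% coinsurance on $13135 = $5254. Traveler pays $5254; OOP now $12664.20.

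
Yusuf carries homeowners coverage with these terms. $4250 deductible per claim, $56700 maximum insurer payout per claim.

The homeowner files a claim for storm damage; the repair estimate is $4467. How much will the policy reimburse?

$217

Less the $4250 deductible: $4467 − $4250 = $217.
$217 is within the $56700 limit, so the insurer pays $217.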